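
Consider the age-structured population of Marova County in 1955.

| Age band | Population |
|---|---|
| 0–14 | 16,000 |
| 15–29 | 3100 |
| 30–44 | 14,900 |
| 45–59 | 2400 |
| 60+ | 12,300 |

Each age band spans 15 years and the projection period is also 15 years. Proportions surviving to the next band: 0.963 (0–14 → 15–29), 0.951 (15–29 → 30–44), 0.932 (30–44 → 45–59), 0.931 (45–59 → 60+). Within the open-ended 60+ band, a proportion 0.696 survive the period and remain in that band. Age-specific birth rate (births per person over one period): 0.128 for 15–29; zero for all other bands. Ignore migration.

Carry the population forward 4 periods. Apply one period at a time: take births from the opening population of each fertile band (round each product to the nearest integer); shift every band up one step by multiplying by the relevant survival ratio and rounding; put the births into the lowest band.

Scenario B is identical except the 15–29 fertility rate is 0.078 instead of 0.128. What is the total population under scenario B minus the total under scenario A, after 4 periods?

Numbering the groups 1..5 from youngest to oldest:
Period 1.
Births: 3100 × 0.128 = 397
Group 2: 16000 × 0.963 = 15408
Group 3: 3100 × 0.951 = 2948
Group 4: 14900 × 0.932 = 13887
Group 5: 2400 × 0.931 + 12300 × 0.696 = 2234 + 8561 = 10795
Population now: 0–14=397, 15–29=15408, 30–44=2948, 45–59=13887, 60+=10795
Period 2.
Births: 15408 × 0.128 = 1972
Group 2: 397 × 0.963 = 382
Group 3: 15408 × 0.951 = 14653
Group 4: 2948 × 0.932 = 2748
Group 5: 13887 × 0.931 + 10795 × 0.696 = 12929 + 7513 = 20442
Population now: 0–14=1972, 15–29=382, 30–44=14653, 45–59=2748, 60+=20442
Period 3.
Births: 382 × 0.128 = 49
Group 2: 1972 × 0.963 = 1899
Group 3: 382 × 0.951 = 363
Group 4: 14653 × 0.932 = 13657
Group 5: 2748 × 0.931 + 20442 × 0.696 = 2558 + 14228 = 16786
Population now: 0–14=49, 15–29=1899, 30–44=363, 45–59=13657, 60+=16786
Period 4.
Births: 1899 × 0.128 = 243
Group 2: 49 × 0.963 = 47
Group 3: 1899 × 0.951 = 1806
Group 4: 363 × 0.932 = 338
Group 5: 13657 × 0.931 + 16786 × 0.696 = 12715 + 11683 = 24398
Population now: 0–14=243, 15–29=47, 30–44=1806, 45–59=338, 60+=24398
Scenario A total after 4 periods: 26832
Scenario B projection —
Period 1.
Births: 3100 × 0.078 = 242
Group 2: 16000 × 0.963 = 15408
Group 3: 3100 × 0.951 = 2948
Group 4: 14900 × 0.932 = 13887
Group 5: 2400 × 0.931 + 12300 × 0.696 = 2234 + 8561 = 10795
Population now: 0–14=242, 15–29=15408, 30–44=2948, 45–59=13887, 60+=10795
Period 2.
Births: 15408 × 0.078 = 1202
Group 2: 242 × 0.963 = 233
Group 3: 15408 × 0.951 = 14653
Group 4: 2948 × 0.932 = 2748
Group 5: 13887 × 0.931 + 10795 × 0.696 = 12929 + 7513 = 20442
Population now: 0–14=1202, 15–29=233, 30–44=14653, 45–59=2748, 60+=20442
Period 3.
Births: 233 × 0.078 = 18
Group 2: 1202 × 0.963 = 1158
Group 3: 233 × 0.951 = 222
Group 4: 14653 × 0.932 = 13657
Group 5: 2748 × 0.931 + 20442 × 0.696 = 2558 + 14228 = 16786
Population now: 0–14=18, 15–29=1158, 30–44=222, 45–59=13657, 60+=16786
Period 4.
Births: 1158 × 0.078 = 90
Group 2: 18 × 0.963 = 17
Group 3: 1158 × 0.951 = 1101
Group 4: 222 × 0.932 = 207
Group 5: 13657 × 0.931 + 16786 × 0.696 = 12715 + 11683 = 24398
Population now: 0–14=90, 15–29=17, 30–44=1101, 45–59=207, 60+=24398
Scenario B total after 4 periods: 25813
Difference B − A = 25813 − 26832 = -1019

-1019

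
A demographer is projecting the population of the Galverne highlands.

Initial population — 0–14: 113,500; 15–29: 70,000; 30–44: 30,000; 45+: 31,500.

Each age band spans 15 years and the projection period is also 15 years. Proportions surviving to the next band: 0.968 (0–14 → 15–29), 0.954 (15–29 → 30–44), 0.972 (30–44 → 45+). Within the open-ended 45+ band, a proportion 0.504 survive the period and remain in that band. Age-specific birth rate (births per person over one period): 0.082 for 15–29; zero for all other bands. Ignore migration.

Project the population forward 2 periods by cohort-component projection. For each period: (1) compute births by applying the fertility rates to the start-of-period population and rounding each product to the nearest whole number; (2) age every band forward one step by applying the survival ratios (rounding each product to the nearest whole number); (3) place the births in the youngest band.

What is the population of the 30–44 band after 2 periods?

Period 1:
Births: 70000 × 0.082 = 5740
15–29: 113500 × 0.968 = 109868
30–44: 70000 × 0.954 = 66780
45+: 30000 × 0.972 + 31500 × 0.504 = 29160 + 15876 = 45036
Population now: 0–14=5740, 15–29=109868, 30–44=66780, 45+=45036
Period 2:
Births: 109868 × 0.082 = 9009
15–29: 5740 × 0.968 = 5556
30–44: 109868 × 0.954 = 104814
45+: 66780 × 0.972 + 45036 × 0.504 = 64910 + 22698 = 87608
Population now: 0–14=9009, 15–29=5556, 30–44=104814, 45+=87608

104814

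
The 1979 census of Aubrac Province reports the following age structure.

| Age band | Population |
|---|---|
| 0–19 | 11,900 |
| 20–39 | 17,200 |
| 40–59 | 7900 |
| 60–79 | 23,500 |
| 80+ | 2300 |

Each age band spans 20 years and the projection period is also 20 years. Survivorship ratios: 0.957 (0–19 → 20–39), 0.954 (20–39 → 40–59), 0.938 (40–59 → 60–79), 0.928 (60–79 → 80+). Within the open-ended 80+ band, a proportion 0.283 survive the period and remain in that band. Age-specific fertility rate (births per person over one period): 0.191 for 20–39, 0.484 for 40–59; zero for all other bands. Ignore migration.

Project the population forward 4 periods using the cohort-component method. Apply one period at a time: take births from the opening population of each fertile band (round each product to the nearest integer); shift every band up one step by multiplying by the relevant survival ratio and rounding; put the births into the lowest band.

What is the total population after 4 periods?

41148

Call the groups 1 to 5, youngest first.
[period 1]
Births: 17200 × 0.191 = 3285 ; 7900 × 0.484 = 3824 → 7109
Group 2: 11900 × 0.957 = 11388
Group 3: 17200 × 0.954 = 16409
Group 4: 7900 × 0.938 = 7410
Group 5: 23500 × 0.928 + 2300 × 0.283 = 21808 + 651 = 22459
→ [7109, 11388, 16409, 7410, 22459]
[period 2]
Births: 11388 × 0.191 = 2175 ; 16409 × 0.484 = 7942 → 10117
Group 2: 7109 × 0.957 = 6803
Group 3: 11388 × 0.954 = 10864
Group 4: 16409 × 0.938 = 15392
Group 5: 7410 × 0.928 + 22459 × 0.283 = 6876 + 6356 = 13232
→ [10117, 6803, 10864, 15392, 13232]
[period 3]
Births: 6803 × 0.191 = 1299 ; 10864 × 0.484 = 5258 → 6557
Group 2: 10117 × 0.957 = 9682
Group 3: 6803 × 0.954 = 6490
Group 4: 10864 × 0.938 = 10190
Group 5: 15392 × 0.928 + 13232 × 0.283 = 14284 + 3745 = 18029
→ [6557, 9682, 6490, 10190, 18029]
[period 4]
Births: 9682 × 0.191 = 1849 ; 6490 × 0.484 = 3141 → 4990
Group 2: 6557 × 0.957 = 6275
Group 3: 9682 × 0.954 = 9237
Group 4: 6490 × 0.938 = 6088
Group 5: 10190 × 0.928 + 18029 × 0.283 = 9456 + 5102 = 14558
→ [4990, 6275, 9237, 6088, 14558]
Total after period 4: 4990 + 6275 + 9237 + 6088 + 14558 = 41148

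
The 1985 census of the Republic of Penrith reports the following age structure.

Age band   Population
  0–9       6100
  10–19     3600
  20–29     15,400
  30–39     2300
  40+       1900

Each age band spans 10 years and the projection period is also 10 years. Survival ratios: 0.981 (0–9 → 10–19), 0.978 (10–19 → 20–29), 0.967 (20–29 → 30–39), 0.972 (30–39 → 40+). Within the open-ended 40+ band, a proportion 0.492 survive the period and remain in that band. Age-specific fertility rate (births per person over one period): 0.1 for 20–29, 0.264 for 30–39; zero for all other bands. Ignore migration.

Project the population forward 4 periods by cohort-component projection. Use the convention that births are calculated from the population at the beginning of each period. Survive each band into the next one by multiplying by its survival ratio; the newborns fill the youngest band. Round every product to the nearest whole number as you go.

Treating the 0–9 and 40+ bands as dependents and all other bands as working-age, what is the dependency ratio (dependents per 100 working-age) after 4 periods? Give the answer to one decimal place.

168.2

— Period 1 —
Births: 15400 * 0.1 = 1540  |  2300 * 0.264 = 607 → 2147
10–19: 6100 * 0.981 = 5984
20–29: 3600 * 0.978 = 3521
30–39: 15400 * 0.967 = 14892
40+: 2300 * 0.972 + 1900 * 0.492 = 2236 + 935 = 3171
Giving 2147 / 5984 / 3521 / 14892 / 3171.
— Period 2 —
Births: 3521 * 0.1 = 352  |  14892 * 0.264 = 3931 → 4283
10–19: 2147 * 0.981 = 2106
20–29: 5984 * 0.978 = 5852
30–39: 3521 * 0.967 = 3405
40+: 14892 * 0.972 + 3171 * 0.492 = 14475 + 1560 = 16035
Giving 4283 / 2106 / 5852 / 3405 / 16035.
— Period 3 —
Births: 5852 * 0.1 = 585  |  3405 * 0.264 = 899 → 1484
10–19: 4283 * 0.981 = 4202
20–29: 2106 * 0.978 = 2060
30–39: 5852 * 0.967 = 5659
40+: 3405 * 0.972 + 16035 * 0.492 = 3310 + 7889 = 11199
Giving 1484 / 4202 / 2060 / 5659 / 11199.
— Period 4 —
Births: 2060 * 0.1 = 206  |  5659 * 0.264 = 1494 → 1700
10–19: 1484 * 0.981 = 1456
20–29: 4202 * 0.978 = 4110
30–39: 2060 * 0.967 = 1992
40+: 5659 * 0.972 + 11199 * 0.492 = 5501 + 5510 = 11011
Giving 1700 / 1456 / 4110 / 1992 / 11011.
Dependents (band 0–9 + band 40+) = 1700 + 11011 = 12711; working-age = 7558; ratio = 12711/7558 × 100 = 168.2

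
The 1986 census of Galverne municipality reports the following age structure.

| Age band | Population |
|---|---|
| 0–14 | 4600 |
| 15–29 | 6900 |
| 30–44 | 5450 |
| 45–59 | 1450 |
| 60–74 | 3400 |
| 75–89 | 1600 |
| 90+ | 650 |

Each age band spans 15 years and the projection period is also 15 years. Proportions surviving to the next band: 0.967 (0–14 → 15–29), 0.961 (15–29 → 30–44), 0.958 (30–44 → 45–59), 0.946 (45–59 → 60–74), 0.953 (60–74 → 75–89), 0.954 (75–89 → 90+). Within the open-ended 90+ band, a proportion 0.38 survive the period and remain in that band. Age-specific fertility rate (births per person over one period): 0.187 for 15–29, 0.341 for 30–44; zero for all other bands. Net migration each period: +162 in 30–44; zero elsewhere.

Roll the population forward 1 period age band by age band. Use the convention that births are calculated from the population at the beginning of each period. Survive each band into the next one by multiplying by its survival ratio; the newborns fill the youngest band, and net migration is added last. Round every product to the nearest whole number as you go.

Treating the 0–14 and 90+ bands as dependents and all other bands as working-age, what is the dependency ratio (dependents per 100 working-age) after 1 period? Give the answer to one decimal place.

Call the bands 1 to 7, youngest first.
[period 1]
Births: 6900 * 0.187 = 1290, 5450 * 0.341 = 1858 → total 3148
Band 2: 4600 * 0.967 = 4448
Band 3: 6900 * 0.961 = 6631
Band 4: 5450 * 0.958 = 5221
Band 5: 1450 * 0.946 = 1372
Band 6: 3400 * 0.953 = 3240
Band 7: 1600 * 0.954 + 650 * 0.38 = 1526 + 247 = 1773
Net migration: Band 3 + 162 → 6793
End of period: [3148, 4448, 6793, 5221, 1372, 3240, 1773]
Dependents (band 0–14 + band 90+) = 3148 + 1773 = 4921; working-age = 21074; ratio = 4921/21074 × 100 = 23.4

23.4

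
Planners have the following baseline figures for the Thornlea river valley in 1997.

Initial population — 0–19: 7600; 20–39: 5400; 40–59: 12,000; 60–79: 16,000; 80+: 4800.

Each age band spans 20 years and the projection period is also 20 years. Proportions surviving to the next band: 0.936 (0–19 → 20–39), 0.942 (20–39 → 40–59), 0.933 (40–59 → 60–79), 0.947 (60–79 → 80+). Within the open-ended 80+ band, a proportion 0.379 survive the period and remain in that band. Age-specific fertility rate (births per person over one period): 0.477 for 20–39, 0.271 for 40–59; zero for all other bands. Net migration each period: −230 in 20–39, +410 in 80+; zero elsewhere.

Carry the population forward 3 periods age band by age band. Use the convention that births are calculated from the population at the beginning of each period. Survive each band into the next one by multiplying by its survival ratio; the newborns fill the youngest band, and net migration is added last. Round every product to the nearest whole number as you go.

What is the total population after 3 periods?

Let band 1 be 0–19 through band 5 = 80+.
[period 1]
Births: 5400 * 0.477 = 2576, 12000 * 0.271 = 3252 → total 5828
Band 2: 7600 * 0.936 = 7114
Band 3: 5400 * 0.942 = 5087
Band 4: 12000 * 0.933 = 11196
Band 5: 16000 * 0.947 + 4800 * 0.379 = 15152 + 1819 = 16971
Net migration: Band 2 − 230 → 6884; Band 5 + 410 → 17381
Population now: 0–19=5828, 20–39=6884, 40–59=5087, 60–79=11196, 80+=17381
[period 2]
Births: 6884 * 0.477 = 3284, 5087 * 0.271 = 1379 → total 4663
Band 2: 5828 * 0.936 = 5455
Band 3: 6884 * 0.942 = 6485
Band 4: 5087 * 0.933 = 4746
Band 5: 11196 * 0.947 + 17381 * 0.379 = 10603 + 6587 = 17190
Net migration: Band 2 − 230 → 5225; Band 5 + 410 → 17600
Population now: 0–19=4663, 20–39=5225, 40–59=6485, 60–79=4746, 80+=17600
[period 3]
Births: 5225 * 0.477 = 2492, 6485 * 0.271 = 1757 → total 4249
Band 2: 4663 * 0.936 = 4365
Band 3: 5225 * 0.942 = 4922
Band 4: 6485 * 0.933 = 6051
Band 5: 4746 * 0.947 + 17600 * 0.379 = 4494 + 6670 = 11164
Net migration: Band 2 − 230 → 4135; Band 5 + 410 → 11574
Population now: 0–19=4249, 20–39=4135, 40–59=4922, 60–79=6051, 80+=11574
Total after period 3: 4249 + 4135 + 4922 + 6051 + 11574 = 30931

30931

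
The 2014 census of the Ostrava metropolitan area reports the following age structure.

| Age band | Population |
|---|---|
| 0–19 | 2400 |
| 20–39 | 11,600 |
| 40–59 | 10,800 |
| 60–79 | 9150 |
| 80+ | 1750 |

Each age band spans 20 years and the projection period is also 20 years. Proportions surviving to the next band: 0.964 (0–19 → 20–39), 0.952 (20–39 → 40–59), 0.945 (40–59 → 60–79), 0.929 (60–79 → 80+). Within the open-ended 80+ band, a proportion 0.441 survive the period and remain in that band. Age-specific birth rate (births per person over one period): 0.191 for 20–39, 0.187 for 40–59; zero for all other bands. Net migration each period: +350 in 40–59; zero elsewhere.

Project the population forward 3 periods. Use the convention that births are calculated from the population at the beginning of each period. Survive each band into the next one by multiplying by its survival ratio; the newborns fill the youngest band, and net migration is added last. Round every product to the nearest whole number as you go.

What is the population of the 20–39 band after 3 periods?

Period 1.
Births: 11600 × 0.191 = 2216, 10800 × 0.187 = 2020 — total 4236
20–39: 2400 × 0.964 = 2314
40–59: 11600 × 0.952 = 11043
60–79: 10800 × 0.945 = 10206
80+: 9150 × 0.929 + 1750 × 0.441 = 8500 + 772 = 9272
Net migration: 40–59 + 350 → 11393
→ [4236, 2314, 11393, 10206, 9272]
Period 2.
Births: 2314 × 0.191 = 442, 11393 × 0.187 = 2130 — total 2572
20–39: 4236 × 0.964 = 4084
40–59: 2314 × 0.952 = 2203
60–79: 11393 × 0.945 = 10766
80+: 10206 × 0.929 + 9272 × 0.441 = 9481 + 4089 = 13570
Net migration: 40–59 + 350 → 2553
→ [2572, 4084, 2553, 10766, 13570]
Period 3.
Births: 4084 × 0.191 = 780, 2553 × 0.187 = 477 — total 1257
20–39: 2572 × 0.964 = 2479
40–59: 4084 × 0.952 = 3888
60–79: 2553 × 0.945 = 2413
80+: 10766 × 0.929 + 13570 × 0.441 = 10002 + 5984 = 15986
Net migration: 40–59 + 350 → 4238
→ [1257, 2479, 4238, 2413, 15986]

2479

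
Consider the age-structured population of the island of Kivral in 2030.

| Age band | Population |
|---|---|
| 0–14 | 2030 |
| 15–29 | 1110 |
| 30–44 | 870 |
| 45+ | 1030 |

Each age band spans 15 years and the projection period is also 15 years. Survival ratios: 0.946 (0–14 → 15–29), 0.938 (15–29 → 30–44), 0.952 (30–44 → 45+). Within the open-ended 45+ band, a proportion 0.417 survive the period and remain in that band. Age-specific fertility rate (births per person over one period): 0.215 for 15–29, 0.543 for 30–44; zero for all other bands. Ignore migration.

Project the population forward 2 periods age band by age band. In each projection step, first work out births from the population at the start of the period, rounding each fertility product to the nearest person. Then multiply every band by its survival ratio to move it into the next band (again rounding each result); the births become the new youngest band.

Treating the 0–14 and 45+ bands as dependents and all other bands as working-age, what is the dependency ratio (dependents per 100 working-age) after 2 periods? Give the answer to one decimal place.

Numbering the bands 1..4 from youngest to oldest:
After projecting period 1:
Births: 1110 * 0.215 = 239  |  870 * 0.543 = 472 → total 711
Band 2: 2030 * 0.946 = 1920
Band 3: 1110 * 0.938 = 1041
Band 4: 870 * 0.952 + 1030 * 0.417 = 828 + 430 = 1258
→ [711, 1920, 1041, 1258]
After projecting period 2:
Births: 1920 * 0.215 = 413  |  1041 * 0.543 = 565 → total 978
Band 2: 711 * 0.946 = 673
Band 3: 1920 * 0.938 = 1801
Band 4: 1041 * 0.952 + 1258 * 0.417 = 991 + 525 = 1516
→ [978, 673, 1801, 1516]
Dependents (band 0–14 + band 45+) = 978 + 1516 = 2494; working-age = 2474; ratio = 2494/2474 × 100 = 100.8

100.8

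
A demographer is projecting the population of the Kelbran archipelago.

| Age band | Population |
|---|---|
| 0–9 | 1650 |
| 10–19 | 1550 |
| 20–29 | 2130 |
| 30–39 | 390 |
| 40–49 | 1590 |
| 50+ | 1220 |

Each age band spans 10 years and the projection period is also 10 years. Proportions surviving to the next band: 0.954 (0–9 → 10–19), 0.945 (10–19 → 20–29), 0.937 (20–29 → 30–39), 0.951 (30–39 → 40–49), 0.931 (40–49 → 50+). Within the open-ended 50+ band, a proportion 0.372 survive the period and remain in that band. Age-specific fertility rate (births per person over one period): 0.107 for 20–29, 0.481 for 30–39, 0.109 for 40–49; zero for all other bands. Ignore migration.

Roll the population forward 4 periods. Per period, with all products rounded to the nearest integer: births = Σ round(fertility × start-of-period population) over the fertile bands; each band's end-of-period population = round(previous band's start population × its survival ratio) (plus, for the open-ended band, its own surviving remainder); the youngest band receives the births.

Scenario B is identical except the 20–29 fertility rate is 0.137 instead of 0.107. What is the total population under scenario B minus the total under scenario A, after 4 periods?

161

Call the bands 1 to 6, youngest first.
— Period 1 —
Births: 2130 × 0.107 = 228  |  390 × 0.481 = 188  |  1590 × 0.109 = 173 ⇒ total 589
Band 2: 1650 × 0.954 = 1574
Band 3: 1550 × 0.945 = 1465
Band 4: 2130 × 0.937 = 1996
Band 5: 390 × 0.951 = 371
Band 6: 1590 × 0.931 + 1220 × 0.372 = 1480 + 454 = 1934
End of period: [589, 1574, 1465, 1996, 371, 1934]
— Period 2 —
Births: 1465 × 0.107 = 157  |  1996 × 0.481 = 960  |  371 × 0.109 = 40 ⇒ total 1157
Band 2: 589 × 0.954 = 562
Band 3: 1574 × 0.945 = 1487
Band 4: 1465 × 0.937 = 1373
Band 5: 1996 × 0.951 = 1898
Band 6: 371 × 0.931 + 1934 × 0.372 = 345 + 719 = 1064
End of period: [1157, 562, 1487, 1373, 1898, 1064]
— Period 3 —
Births: 1487 × 0.107 = 159  |  1373 × 0.481 = 660  |  1898 × 0.109 = 207 ⇒ total 1026
Band 2: 1157 × 0.954 = 1104
Band 3: 562 × 0.945 = 531
Band 4: 1487 × 0.937 = 1393
Band 5: 1373 × 0.951 = 1306
Band 6: 1898 × 0.931 + 1064 × 0.372 = 1767 + 396 = 2163
End of period: [1026, 1104, 531, 1393, 1306, 2163]
— Period 4 —
Births: 531 × 0.107 = 57  |  1393 × 0.481 = 670  |  1306 × 0.109 = 142 ⇒ total 869
Band 2: 1026 × 0.954 = 979
Band 3: 1104 × 0.945 = 1043
Band 4: 531 × 0.937 = 498
Band 5: 1393 × 0.951 = 1325
Band 6: 1306 × 0.931 + 2163 × 0.372 = 1216 + 805 = 2021
End of period: [869, 979, 1043, 498, 1325, 2021]
Scenario A total after 4 periods: 6735
Scenario B projection —
— Period 1 —
Births: 2130 × 0.137 = 292  |  390 × 0.481 = 188  |  1590 × 0.109 = 173 ⇒ total 653
Band 2: 1650 × 0.954 = 1574
Band 3: 1550 × 0.945 = 1465
Band 4: 2130 × 0.937 = 1996
Band 5: 390 × 0.951 = 371
Band 6: 1590 × 0.931 + 1220 × 0.372 = 1480 + 454 = 1934
End of period: [653, 1574, 1465, 1996, 371, 1934]
— Period 2 —
Births: 1465 × 0.137 = 201  |  1996 × 0.481 = 960  |  371 × 0.109 = 40 ⇒ total 1201
Band 2: 653 × 0.954 = 623
Band 3: 1574 × 0.945 = 1487
Band 4: 1465 × 0.937 = 1373
Band 5: 1996 × 0.951 = 1898
Band 6: 371 × 0.931 + 1934 × 0.372 = 345 + 719 = 1064
End of period: [1201, 623, 1487, 1373, 1898, 1064]
— Period 3 —
Births: 1487 × 0.137 = 204  |  1373 × 0.481 = 660  |  1898 × 0.109 = 207 ⇒ total 1071
Band 2: 1201 × 0.954 = 1146
Band 3: 623 × 0.945 = 589
Band 4: 1487 × 0.937 = 1393
Band 5: 1373 × 0.951 = 1306
Band 6: 1898 × 0.931 + 1064 × 0.372 = 1767 + 396 = 2163
End of period: [1071, 1146, 589, 1393, 1306, 2163]
— Period 4 —
Births: 589 × 0.137 = 81  |  1393 × 0.481 = 670  |  1306 × 0.109 = 142 ⇒ total 893
Band 2: 1071 × 0.954 = 1022
Band 3: 1146 × 0.945 = 1083
Band 4: 589 × 0.937 = 552
Band 5: 1393 × 0.951 = 1325
Band 6: 1306 × 0.931 + 2163 × 0.372 = 1216 + 805 = 2021
End of period: [893, 1022, 1083, 552, 1325, 2021]
Scenario B total after 4 periods: 6896
Difference B − A = 6896 − 6735 = 161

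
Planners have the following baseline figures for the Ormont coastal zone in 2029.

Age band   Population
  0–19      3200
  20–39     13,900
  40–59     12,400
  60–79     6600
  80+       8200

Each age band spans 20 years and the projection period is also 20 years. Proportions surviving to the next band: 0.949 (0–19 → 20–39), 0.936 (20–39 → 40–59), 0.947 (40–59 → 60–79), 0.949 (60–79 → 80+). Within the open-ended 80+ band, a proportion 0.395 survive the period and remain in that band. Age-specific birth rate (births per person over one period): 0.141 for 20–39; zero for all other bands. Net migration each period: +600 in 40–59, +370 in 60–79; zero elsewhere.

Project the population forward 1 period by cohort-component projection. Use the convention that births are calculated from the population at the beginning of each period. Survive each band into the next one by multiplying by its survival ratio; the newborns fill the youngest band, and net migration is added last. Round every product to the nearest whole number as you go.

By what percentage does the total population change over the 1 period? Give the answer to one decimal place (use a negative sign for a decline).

Call the groups 1 to 5, youngest first.
Period 1:
Births: 13900 * 0.141 = 1960
Group 2: 3200 * 0.949 = 3037
Group 3: 13900 * 0.936 = 13010
Group 4: 12400 * 0.947 = 11743
Group 5: 6600 * 0.949 + 8200 * 0.395 = 6263 + 3239 = 9502
Net migration: Group 3 + 600 → 13610; Group 4 + 370 → 12113
End of period: [1960, 3037, 13610, 12113, 9502]
Total: 44300 → 40222; change = -4078; percentage change = -9.2%

-9.2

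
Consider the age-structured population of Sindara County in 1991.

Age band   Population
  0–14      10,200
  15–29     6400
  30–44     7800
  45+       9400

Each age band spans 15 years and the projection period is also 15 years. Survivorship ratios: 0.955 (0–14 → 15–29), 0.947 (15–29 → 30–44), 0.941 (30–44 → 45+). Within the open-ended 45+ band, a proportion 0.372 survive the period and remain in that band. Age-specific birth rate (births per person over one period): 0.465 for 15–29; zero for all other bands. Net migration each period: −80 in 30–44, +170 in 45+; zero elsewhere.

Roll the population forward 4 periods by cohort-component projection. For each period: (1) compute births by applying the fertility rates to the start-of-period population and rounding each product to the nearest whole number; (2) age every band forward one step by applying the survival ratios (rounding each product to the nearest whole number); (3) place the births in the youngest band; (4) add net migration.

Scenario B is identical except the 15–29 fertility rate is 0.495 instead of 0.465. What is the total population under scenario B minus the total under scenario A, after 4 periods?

862

(Groups numbered youngest = 1 to oldest = 4.)
After projecting period 1:
Births: 6400 × 0.465 = 2976
Group 2: 10200 × 0.955 = 9741
Group 3: 6400 × 0.947 = 6061
Group 4: 7800 × 0.941 + 9400 × 0.372 = 7340 + 3497 = 10837
Net migration: Group 3 − 80 → 5981; Group 4 + 170 → 11007
End of period: [2976, 9741, 5981, 11007]
After projecting period 2:
Births: 9741 × 0.465 = 4530
Group 2: 2976 × 0.955 = 2842
Group 3: 9741 × 0.947 = 9225
Group 4: 5981 × 0.941 + 11007 × 0.372 = 5628 + 4095 = 9723
Net migration: Group 3 − 80 → 9145; Group 4 + 170 → 9893
End of period: [4530, 2842, 9145, 9893]
After projecting period 3:
Births: 2842 × 0.465 = 1322
Group 2: 4530 × 0.955 = 4326
Group 3: 2842 × 0.947 = 2691
Group 4: 9145 × 0.941 + 9893 × 0.372 = 8605 + 3680 = 12285
Net migration: Group 3 − 80 → 2611; Group 4 + 170 → 12455
End of period: [1322, 4326, 2611, 12455]
After projecting period 4:
Births: 4326 × 0.465 = 2012
Group 2: 1322 × 0.955 = 1263
Group 3: 4326 × 0.947 = 4097
Group 4: 2611 × 0.941 + 12455 × 0.372 = 2457 + 4633 = 7090
Net migration: Group 3 − 80 → 4017; Group 4 + 170 → 7260
End of period: [2012, 1263, 4017, 7260]
Scenario A total after 4 periods: 14552
Scenario B projection —
After projecting period 1:
Births: 6400 × 0.495 = 3168
Group 2: 10200 × 0.955 = 9741
Group 3: 6400 × 0.947 = 6061
Group 4: 7800 × 0.941 + 9400 × 0.372 = 7340 + 3497 = 10837
Net migration: Group 3 − 80 → 5981; Group 4 + 170 → 11007
End of period: [3168, 9741, 5981, 11007]
After projecting period 2:
Births: 9741 × 0.495 = 4822
Group 2: 3168 × 0.955 = 3025
Group 3: 9741 × 0.947 = 9225
Group 4: 5981 × 0.941 + 11007 × 0.372 = 5628 + 4095 = 9723
Net migration: Group 3 − 80 → 9145; Group 4 + 170 → 9893
End of period: [4822, 3025, 9145, 9893]
After projecting period 3:
Births: 3025 × 0.495 = 1497
Group 2: 4822 × 0.955 = 4605
Group 3: 3025 × 0.947 = 2865
Group 4: 9145 × 0.941 + 9893 × 0.372 = 8605 + 3680 = 12285
Net migration: Group 3 − 80 → 2785; Group 4 + 170 → 12455
End of period: [1497, 4605, 2785, 12455]
After projecting period 4:
Births: 4605 × 0.495 = 2279
Group 2: 1497 × 0.955 = 1430
Group 3: 4605 × 0.947 = 4361
Group 4: 2785 × 0.941 + 12455 × 0.372 = 2621 + 4633 = 7254
Net migration: Group 3 − 80 → 4281; Group 4 + 170 → 7424
End of period: [2279, 1430, 4281, 7424]
Scenario B total after 4 periods: 15414
Difference B − A = 15414 − 14552 = 862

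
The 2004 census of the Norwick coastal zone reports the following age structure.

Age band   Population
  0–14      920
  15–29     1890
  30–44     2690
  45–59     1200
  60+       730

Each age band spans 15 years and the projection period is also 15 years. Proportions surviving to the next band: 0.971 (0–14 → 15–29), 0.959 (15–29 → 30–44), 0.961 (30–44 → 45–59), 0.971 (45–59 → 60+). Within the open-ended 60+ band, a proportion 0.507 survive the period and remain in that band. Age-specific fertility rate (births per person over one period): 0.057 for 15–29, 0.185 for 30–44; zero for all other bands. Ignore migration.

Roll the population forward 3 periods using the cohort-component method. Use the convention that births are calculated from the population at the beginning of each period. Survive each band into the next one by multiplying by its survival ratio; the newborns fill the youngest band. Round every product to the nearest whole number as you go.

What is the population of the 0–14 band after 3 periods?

[period 1]
Births: 1890 × 0.057 = 108  |  2690 × 0.185 = 498 → total 606
15–29: 920 × 0.971 = 893
30–44: 1890 × 0.959 = 1813
45–59: 2690 × 0.961 = 2585
60+: 1200 × 0.971 + 730 × 0.507 = 1165 + 370 = 1535
Giving 606 / 893 / 1813 / 2585 / 1535.
[period 2]
Births: 893 × 0.057 = 51  |  1813 × 0.185 = 335 → total 386
15–29: 606 × 0.971 = 588
30–44: 893 × 0.959 = 856
45–59: 1813 × 0.961 = 1742
60+: 2585 × 0.971 + 1535 × 0.507 = 2510 + 778 = 3288
Giving 386 / 588 / 856 / 1742 / 3288.
[period 3]
Births: 588 × 0.057 = 34  |  856 × 0.185 = 158 → total 192
15–29: 386 × 0.971 = 375
30–44: 588 × 0.959 = 564
45–59: 856 × 0.961 = 823
60+: 1742 × 0.971 + 3288 × 0.507 = 1691 + 1667 = 3358
Giving 192 / 375 / 564 / 823 / 3358.

192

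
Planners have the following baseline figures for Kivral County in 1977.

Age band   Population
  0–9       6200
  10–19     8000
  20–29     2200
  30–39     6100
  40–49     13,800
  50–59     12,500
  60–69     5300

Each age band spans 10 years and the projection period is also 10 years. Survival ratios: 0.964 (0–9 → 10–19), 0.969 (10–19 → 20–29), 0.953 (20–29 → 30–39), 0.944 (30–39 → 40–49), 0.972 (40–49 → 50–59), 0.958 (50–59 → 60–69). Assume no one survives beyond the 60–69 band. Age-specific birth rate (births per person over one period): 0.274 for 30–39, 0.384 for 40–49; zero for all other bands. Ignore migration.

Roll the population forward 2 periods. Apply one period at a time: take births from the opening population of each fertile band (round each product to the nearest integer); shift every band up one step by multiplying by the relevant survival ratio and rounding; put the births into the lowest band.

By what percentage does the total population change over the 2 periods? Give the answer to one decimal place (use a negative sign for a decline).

-20.3

— Period 1 —
Births: 6100 * 0.274 = 1671, 13800 * 0.384 = 5299 → 6970
10–19: 6200 * 0.964 = 5977
20–29: 8000 * 0.969 = 7752
30–39: 2200 * 0.953 = 2097
40–49: 6100 * 0.944 = 5758
50–59: 13800 * 0.972 = 13414
60–69: 12500 * 0.958 = 11975
Giving 6970 / 5977 / 7752 / 2097 / 5758 / 13414 / 11975.
— Period 2 —
Births: 2097 * 0.274 = 575, 5758 * 0.384 = 2211 → 2786
10–19: 6970 * 0.964 = 6719
20–29: 5977 * 0.969 = 5792
30–39: 7752 * 0.953 = 7388
40–49: 2097 * 0.944 = 1980
50–59: 5758 * 0.972 = 5597
60–69: 13414 * 0.958 = 12851
Giving 2786 / 6719 / 5792 / 7388 / 1980 / 5597 / 12851.
Total: 54100 → 43113; change = -10987; percentage change = -20.3%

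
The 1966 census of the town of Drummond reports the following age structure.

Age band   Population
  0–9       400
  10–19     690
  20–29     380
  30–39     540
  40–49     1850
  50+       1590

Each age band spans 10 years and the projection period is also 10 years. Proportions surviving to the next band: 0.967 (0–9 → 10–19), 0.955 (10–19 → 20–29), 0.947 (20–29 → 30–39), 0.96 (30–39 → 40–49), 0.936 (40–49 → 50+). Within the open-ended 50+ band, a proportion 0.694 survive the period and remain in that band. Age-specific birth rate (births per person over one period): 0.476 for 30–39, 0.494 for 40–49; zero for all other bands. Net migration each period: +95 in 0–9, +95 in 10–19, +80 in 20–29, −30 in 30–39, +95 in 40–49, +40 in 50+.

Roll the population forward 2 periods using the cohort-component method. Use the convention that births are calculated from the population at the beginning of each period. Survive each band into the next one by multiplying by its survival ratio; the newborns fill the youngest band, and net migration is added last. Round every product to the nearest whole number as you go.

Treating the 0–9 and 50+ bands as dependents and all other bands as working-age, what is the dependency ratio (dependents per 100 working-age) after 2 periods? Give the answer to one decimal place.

— Period 1 —
Births: 540 × 0.476 = 257  |  1850 × 0.494 = 914 → total 1171
10–19: 400 × 0.967 = 387
20–29: 690 × 0.955 = 659
30–39: 380 × 0.947 = 360
40–49: 540 × 0.96 = 518
50+: 1850 × 0.936 + 1590 × 0.694 = 1732 + 1103 = 2835
Net migration: 0–9 + 95 → 1266; 10–19 + 95 → 482; 20–29 + 80 → 739; 30–39 − 30 → 330; 40–49 + 95 → 613; 50+ + 40 → 2875
Population now: 0–9=1266, 10–19=482, 20–29=739, 30–39=330, 40–49=613, 50+=2875
— Period 2 —
Births: 330 × 0.476 = 157  |  613 × 0.494 = 303 → total 460
10–19: 1266 × 0.967 = 1224
20–29: 482 × 0.955 = 460
30–39: 739 × 0.947 = 700
40–49: 330 × 0.96 = 317
50+: 613 × 0.936 + 2875 × 0.694 = 574 + 1995 = 2569
Net migration: 0–9 + 95 → 555; 10–19 + 95 → 1319; 20–29 + 80 → 540; 30–39 − 30 → 670; 40–49 + 95 → 412; 50+ + 40 → 2609
Population now: 0–9=555, 10–19=1319, 20–29=540, 30–39=670, 40–49=412, 50+=2609
Dependents (band 0–9 + band 50+) = 555 + 2609 = 3164; working-age = 2941; ratio = 3164/2941 × 100 = 107.6

107.6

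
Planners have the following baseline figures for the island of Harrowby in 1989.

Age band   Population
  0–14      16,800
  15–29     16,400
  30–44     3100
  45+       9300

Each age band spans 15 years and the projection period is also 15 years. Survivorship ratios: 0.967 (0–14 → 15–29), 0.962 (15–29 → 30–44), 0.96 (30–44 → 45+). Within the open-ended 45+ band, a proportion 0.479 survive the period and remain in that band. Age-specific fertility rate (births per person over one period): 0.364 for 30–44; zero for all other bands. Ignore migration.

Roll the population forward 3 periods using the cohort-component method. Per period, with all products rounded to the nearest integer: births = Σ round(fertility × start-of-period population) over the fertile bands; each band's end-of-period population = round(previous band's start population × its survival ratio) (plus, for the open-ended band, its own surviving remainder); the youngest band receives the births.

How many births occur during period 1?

— Period 1 —
Births: 3100 * 0.364 = 1128
15–29: 16800 * 0.967 = 16246
30–44: 16400 * 0.962 = 15777
45+: 3100 * 0.96 + 9300 * 0.479 = 2976 + 4455 = 7431
Population now: 0–14=1128, 15–29=16246, 30–44=15777, 45+=7431

1128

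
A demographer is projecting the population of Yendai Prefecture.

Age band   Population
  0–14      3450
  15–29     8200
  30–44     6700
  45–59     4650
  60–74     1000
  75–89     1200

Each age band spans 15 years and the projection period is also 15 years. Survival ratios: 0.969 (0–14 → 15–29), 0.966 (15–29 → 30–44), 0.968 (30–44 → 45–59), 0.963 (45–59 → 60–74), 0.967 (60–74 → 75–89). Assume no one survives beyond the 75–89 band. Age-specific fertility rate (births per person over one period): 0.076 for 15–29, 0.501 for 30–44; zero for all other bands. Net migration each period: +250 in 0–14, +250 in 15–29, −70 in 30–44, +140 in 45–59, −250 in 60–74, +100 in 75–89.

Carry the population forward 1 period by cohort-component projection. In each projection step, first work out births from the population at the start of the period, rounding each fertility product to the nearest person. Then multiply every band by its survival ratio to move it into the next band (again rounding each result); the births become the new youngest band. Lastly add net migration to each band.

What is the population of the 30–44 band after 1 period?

— Period 1 —
Births: 8200 × 0.076 = 623 ; 6700 × 0.501 = 3357 ⇒ total 3980
15–29: 3450 × 0.969 = 3343
30–44: 8200 × 0.966 = 7921
45–59: 6700 × 0.968 = 6486
60–74: 4650 × 0.963 = 4478
75–89: 1000 × 0.967 = 967
Net migration: 0–14 + 250 → 4230; 15–29 + 250 → 3593; 30–44 − 70 → 7851; 45–59 + 140 → 6626; 60–74 − 250 → 4228; 75–89 + 100 → 1067
End of period: [4230, 3593, 7851, 6626, 4228, 1067]

7851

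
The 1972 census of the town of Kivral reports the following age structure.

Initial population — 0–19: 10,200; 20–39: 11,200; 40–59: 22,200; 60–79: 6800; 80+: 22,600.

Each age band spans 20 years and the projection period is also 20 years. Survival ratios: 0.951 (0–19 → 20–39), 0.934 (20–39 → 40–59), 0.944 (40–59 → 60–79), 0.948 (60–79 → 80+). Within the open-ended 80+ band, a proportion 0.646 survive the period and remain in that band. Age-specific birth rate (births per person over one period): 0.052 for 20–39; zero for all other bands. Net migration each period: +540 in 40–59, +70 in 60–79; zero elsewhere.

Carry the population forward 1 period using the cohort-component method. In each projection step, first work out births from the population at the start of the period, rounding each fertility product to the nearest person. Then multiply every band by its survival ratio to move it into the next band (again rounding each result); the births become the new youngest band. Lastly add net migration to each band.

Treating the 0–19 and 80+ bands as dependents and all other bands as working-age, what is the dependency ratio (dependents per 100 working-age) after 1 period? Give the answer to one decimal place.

After projecting period 1:
Births: 11200 × 0.052 = 582
20–39: 10200 × 0.951 = 9700
40–59: 11200 × 0.934 = 10461
60–79: 22200 × 0.944 = 20957
80+: 6800 × 0.948 + 22600 × 0.646 = 6446 + 14600 = 21046
Net migration: 40–59 + 540 → 11001; 60–79 + 70 → 21027
Giving 582 / 9700 / 11001 / 21027 / 21046.
Dependents (band 0–19 + band 80+) = 582 + 21046 = 21628; working-age = 41728; ratio = 21628/41728 × 100 = 51.8

51.8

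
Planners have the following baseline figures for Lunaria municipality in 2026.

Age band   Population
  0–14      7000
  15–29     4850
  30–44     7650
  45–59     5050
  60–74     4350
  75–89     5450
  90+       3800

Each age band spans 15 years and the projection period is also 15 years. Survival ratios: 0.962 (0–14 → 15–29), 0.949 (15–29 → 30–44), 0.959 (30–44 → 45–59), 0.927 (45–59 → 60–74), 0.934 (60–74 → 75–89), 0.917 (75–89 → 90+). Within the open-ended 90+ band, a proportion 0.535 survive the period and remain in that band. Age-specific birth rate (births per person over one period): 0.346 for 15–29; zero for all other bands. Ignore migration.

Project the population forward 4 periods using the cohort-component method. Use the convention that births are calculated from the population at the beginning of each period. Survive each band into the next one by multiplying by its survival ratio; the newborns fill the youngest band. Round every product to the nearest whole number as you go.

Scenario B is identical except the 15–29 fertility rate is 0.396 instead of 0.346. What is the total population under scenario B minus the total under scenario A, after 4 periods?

After projecting period 1:
Births: 4850 × 0.346 = 1678
15–29: 7000 × 0.962 = 6734
30–44: 4850 × 0.949 = 4603
45–59: 7650 × 0.959 = 7336
60–74: 5050 × 0.927 = 4681
75–89: 4350 × 0.934 = 4063
90+: 5450 × 0.917 + 3800 × 0.535 = 4998 + 2033 = 7031
→ [1678, 6734, 4603, 7336, 4681, 4063, 7031]
After projecting period 2:
Births: 6734 × 0.346 = 2330
15–29: 1678 × 0.962 = 1614
30–44: 6734 × 0.949 = 6391
45–59: 4603 × 0.959 = 4414
60–74: 7336 × 0.927 = 6800
75–89: 4681 × 0.934 = 4372
90+: 4063 × 0.917 + 7031 × 0.535 = 3726 + 3762 = 7488
→ [2330, 1614, 6391, 4414, 6800, 4372, 7488]
After projecting period 3:
Births: 1614 × 0.346 = 558
15–29: 2330 × 0.962 = 2241
30–44: 1614 × 0.949 = 1532
45–59: 6391 × 0.959 = 6129
60–74: 4414 × 0.927 = 4092
75–89: 6800 × 0.934 = 6351
90+: 4372 × 0.917 + 7488 × 0.535 = 4009 + 4006 = 8015
→ [558, 2241, 1532, 6129, 4092, 6351, 8015]
After projecting period 4:
Births: 2241 × 0.346 = 775
15–29: 558 × 0.962 = 537
30–44: 2241 × 0.949 = 2127
45–59: 1532 × 0.959 = 1469
60–74: 6129 × 0.927 = 5682
75–89: 4092 × 0.934 = 3822
90+: 6351 × 0.917 + 8015 × 0.535 = 5824 + 4288 = 10112
→ [775, 537, 2127, 1469, 5682, 3822, 10112]
Scenario A total after 4 periods: 24524
Scenario B projection —
After projecting period 1:
Births: 4850 × 0.396 = 1921
15–29: 7000 × 0.962 = 6734
30–44: 4850 × 0.949 = 4603
45–59: 7650 × 0.959 = 7336
60–74: 5050 × 0.927 = 4681
75–89: 4350 × 0.934 = 4063
90+: 5450 × 0.917 + 3800 × 0.535 = 4998 + 2033 = 7031
→ [1921, 6734, 4603, 7336, 4681, 4063, 7031]
After projecting period 2:
Births: 6734 × 0.396 = 2667
15–29: 1921 × 0.962 = 1848
30–44: 6734 × 0.949 = 6391
45–59: 4603 × 0.959 = 4414
60–74: 7336 × 0.927 = 6800
75–89: 4681 × 0.934 = 4372
90+: 4063 × 0.917 + 7031 × 0.535 = 3726 + 3762 = 7488
→ [2667, 1848, 6391, 4414, 6800, 4372, 7488]
After projecting period 3:
Births: 1848 × 0.396 = 732
15–29: 2667 × 0.962 = 2566
30–44: 1848 × 0.949 = 1754
45–59: 6391 × 0.959 = 6129
60–74: 4414 × 0.927 = 4092
75–89: 6800 × 0.934 = 6351
90+: 4372 × 0.917 + 7488 × 0.535 = 4009 + 4006 = 8015
→ [732, 2566, 1754, 6129, 4092, 6351, 8015]
After projecting period 4:
Births: 2566 × 0.396 = 1016
15–29: 732 × 0.962 = 704
30–44: 2566 × 0.949 = 2435
45–59: 1754 × 0.959 = 1682
60–74: 6129 × 0.927 = 5682
75–89: 4092 × 0.934 = 3822
90+: 6351 × 0.917 + 8015 × 0.535 = 5824 + 4288 = 10112
→ [1016, 704, 2435, 1682, 5682, 3822, 10112]
Scenario B total after 4 periods: 25453
Difference B − A = 25453 − 24524 = 929

929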